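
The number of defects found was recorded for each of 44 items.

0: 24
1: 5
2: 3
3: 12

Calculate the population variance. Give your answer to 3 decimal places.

Values: 0, 1, 2, 3
n = 44, Σfx = 47, mean = 1.0682
Σfx² = 125
Σf(x − x̄)² = Σfx² − (Σfx)²/n = 125 − 47²/44 = 74.7955
Population variance = 74.7955 / 44 = 1.6999

1.700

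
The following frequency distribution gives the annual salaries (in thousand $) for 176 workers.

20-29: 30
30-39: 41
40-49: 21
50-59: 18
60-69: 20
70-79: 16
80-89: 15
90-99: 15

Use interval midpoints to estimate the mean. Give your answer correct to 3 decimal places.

Midpoints: 24.5, 34.5, 44.5, 54.5, 64.5, 74.5, 84.5, 94.5
Σfm = 30×24.5 + 41×34.5 + 21×44.5 + 18×54.5 + 20×64.5 + 16×74.5 + 15×84.5 + 15×94.5 = 9232
n = Σf = 176
Mean = 9232 / 176 = 52.4545

52.455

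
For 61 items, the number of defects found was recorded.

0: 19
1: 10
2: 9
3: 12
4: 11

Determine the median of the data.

Cumulative frequencies: 19, 29, 38, 50, 61
n = 61, so the median is the value in position (n+1)/2 = 31.
Position 31 falls at value 2.

2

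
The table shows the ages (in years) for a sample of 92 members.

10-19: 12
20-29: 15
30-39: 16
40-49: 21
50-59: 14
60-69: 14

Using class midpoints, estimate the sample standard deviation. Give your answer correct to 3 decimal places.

Midpoints: 14.5, 24.5, 34.5, 44.5, 54.5, 64.5
n = 92, Σfm = 3694, mean = 40.1522
Σfm² = 171983
Σf(m − x̄)² = Σfm² − (Σfm)²/n = 171983 − 3694²/92 = 23660.8696
Sample variance = 23660.8696 / 91 = 260.0096
Standard deviation = √260.0096 = 16.1248

16.125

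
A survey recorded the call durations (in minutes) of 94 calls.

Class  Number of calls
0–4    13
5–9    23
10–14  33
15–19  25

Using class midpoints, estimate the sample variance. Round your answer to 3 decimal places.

Midpoints: 2, 7, 12, 17
n = 94, Σfm = 1008, mean = 10.7234
Σfm² = 13156
Σf(m − x̄)² = Σfm² − (Σfm)²/n = 13156 − 1008²/94 = 2346.8085
Sample variance = 2346.8085 / 93 = 25.2345

25.235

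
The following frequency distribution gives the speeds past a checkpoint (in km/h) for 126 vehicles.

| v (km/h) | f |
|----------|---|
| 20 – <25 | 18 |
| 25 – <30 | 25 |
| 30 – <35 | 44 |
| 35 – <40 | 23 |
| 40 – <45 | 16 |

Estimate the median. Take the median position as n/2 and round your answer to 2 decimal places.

32.27

Cumulative frequencies: 18, 43, 87, 110, 126
n = 126; position = n/2 = 63.
This falls in the class 30 – <35: L = 30, F = 43, f = 44, h = 5.
Median ≈ 30 + ((63 − 43) / 44) × 5 = 32.2727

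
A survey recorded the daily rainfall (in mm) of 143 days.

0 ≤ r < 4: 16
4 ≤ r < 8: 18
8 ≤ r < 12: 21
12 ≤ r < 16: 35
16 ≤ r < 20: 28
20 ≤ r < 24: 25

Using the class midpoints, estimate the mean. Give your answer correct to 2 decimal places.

13.24

Midpoints: 2, 6, 10, 14, 18, 22
Σfm = 16×2 + 18×6 + 21×10 + 35×14 + 28×18 + 25×22 = 1894
n = Σf = 143
Mean = 1894 / 143 = 13.2448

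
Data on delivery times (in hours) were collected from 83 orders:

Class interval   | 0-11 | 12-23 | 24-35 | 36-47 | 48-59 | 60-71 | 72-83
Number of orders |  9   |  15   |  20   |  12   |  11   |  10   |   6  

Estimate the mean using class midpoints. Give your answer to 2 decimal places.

37.45

Midpoints: 5.5, 17.5, 29.5, 41.5, 53.5, 65.5, 77.5
Σfm = 9×5.5 + 15×17.5 + 20×29.5 + 12×41.5 + 11×53.5 + 10×65.5 + 6×77.5 = 3108.5
n = Σf = 83
Mean = 3108.5 / 83 = 37.4518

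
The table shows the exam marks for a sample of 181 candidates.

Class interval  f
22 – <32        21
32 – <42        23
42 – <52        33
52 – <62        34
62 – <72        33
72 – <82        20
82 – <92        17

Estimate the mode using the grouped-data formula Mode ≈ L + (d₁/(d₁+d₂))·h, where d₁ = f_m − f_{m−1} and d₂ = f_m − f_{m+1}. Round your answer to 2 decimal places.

57.00

Modal class: 52 – <62 (highest frequency 34).
d₁ = 34 − 33 = 1, d₂ = 34 − 33 = 1
Mode ≈ 52 + (1/(1+1)) × 10 = 52 + 5.0000 = 57.0000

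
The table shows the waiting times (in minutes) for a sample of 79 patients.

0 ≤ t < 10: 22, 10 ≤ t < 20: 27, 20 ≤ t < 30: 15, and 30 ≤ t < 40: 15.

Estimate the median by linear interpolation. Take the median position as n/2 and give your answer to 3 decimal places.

Cumulative frequencies: 22, 49, 64, 79
n = 79; position = n/2 = 39.5.
This falls in the class 10 ≤ t < 20: L = 10, F = 22, f = 27, h = 10.
Median ≈ 10 + ((39.5 − 22) / 27) × 10 = 16.4815

16.481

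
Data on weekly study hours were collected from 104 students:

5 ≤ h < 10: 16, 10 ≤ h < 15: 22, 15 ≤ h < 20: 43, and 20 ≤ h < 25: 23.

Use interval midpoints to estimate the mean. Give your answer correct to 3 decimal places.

Midpoints: 7.5, 12.5, 17.5, 22.5
Σfm = 16×7.5 + 22×12.5 + 43×17.5 + 23×22.5 = 1665
n = Σf = 104
Mean = 1665 / 104 = 16.0096

16.010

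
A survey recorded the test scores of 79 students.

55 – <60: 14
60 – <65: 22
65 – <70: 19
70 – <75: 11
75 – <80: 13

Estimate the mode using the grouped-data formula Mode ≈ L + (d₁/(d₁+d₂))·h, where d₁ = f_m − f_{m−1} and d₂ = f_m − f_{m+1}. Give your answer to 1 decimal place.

63.6

Modal class: 60 – <65 (highest frequency 22).
d₁ = 22 − 14 = 8, d₂ = 22 − 19 = 3
Mode ≈ 60 + (8/(8+3)) × 5 = 60 + 3.6364 = 63.6364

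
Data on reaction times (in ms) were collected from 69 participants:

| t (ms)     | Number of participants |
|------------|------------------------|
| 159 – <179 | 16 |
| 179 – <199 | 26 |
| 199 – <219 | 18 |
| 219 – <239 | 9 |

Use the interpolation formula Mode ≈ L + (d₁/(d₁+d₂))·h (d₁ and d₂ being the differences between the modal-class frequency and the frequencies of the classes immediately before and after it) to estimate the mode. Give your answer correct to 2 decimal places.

Modal class: 179 – <199 (highest frequency 26).
d₁ = 26 − 16 = 10, d₂ = 26 − 18 = 8
Mode ≈ 179 + (10/(10+8)) × 20 = 179 + 11.1111 = 190.1111

190.11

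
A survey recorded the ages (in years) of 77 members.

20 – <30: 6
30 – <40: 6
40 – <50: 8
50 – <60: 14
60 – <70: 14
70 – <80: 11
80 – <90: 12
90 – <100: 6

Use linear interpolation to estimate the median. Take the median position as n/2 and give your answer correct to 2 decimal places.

Cumulative frequencies: 6, 12, 20, 34, 48, 59, 71, 77
n = 77; position = n/2 = 38.5.
This falls in the class 60 – <70: L = 60, F = 34, f = 14, h = 10.
Median ≈ 60 + ((38.5 − 34) / 14) × 10 = 63.2143

63.21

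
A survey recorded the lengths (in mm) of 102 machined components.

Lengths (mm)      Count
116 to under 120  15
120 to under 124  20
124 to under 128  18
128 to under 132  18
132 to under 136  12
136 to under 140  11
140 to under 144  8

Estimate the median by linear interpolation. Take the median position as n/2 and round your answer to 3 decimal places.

127.556

Cumulative frequencies: 15, 35, 53, 71, 83, 94, 102
n = 102; position = n/2 = 51.
This falls in the class 124 to under 128: L = 124, F = 35, f = 18, h = 4.
Median ≈ 124 + ((51 − 35) / 18) × 4 = 127.5556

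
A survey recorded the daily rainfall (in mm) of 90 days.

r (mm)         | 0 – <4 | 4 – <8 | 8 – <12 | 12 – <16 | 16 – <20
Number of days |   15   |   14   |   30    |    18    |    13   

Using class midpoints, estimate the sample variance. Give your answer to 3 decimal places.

25.888

Midpoints: 2, 6, 10, 14, 18
n = 90, Σfm = 900, mean = 10.0000
Σfm² = 11304
Σf(m − x̄)² = Σfm² − (Σfm)²/n = 11304 − 900²/90 = 2304.0000
Sample variance = 2304.0000 / 89 = 25.8876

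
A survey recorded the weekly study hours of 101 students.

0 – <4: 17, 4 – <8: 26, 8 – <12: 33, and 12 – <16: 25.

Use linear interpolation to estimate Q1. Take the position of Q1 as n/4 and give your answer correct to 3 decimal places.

Cumulative frequencies: 17, 43, 76, 101
n = 101; position = n/4 = 25.25.
This falls in the class 4 – <8: L = 4, F = 17, f = 26, h = 4.
Lower quartile ≈ 4 + ((25.25 − 17) / 26) × 4 = 5.2692

5.269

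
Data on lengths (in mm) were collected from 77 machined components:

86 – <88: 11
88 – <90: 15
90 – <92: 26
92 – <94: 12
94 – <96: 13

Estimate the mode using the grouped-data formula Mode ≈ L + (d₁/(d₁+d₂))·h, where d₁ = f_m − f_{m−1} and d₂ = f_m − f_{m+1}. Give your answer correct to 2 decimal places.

90.88

Modal class: 90 – <92 (highest frequency 26).
d₁ = 26 − 15 = 11, d₂ = 26 − 12 = 14
Mode ≈ 90 + (11/(11+14)) × 2 = 90 + 0.8800 = 90.8800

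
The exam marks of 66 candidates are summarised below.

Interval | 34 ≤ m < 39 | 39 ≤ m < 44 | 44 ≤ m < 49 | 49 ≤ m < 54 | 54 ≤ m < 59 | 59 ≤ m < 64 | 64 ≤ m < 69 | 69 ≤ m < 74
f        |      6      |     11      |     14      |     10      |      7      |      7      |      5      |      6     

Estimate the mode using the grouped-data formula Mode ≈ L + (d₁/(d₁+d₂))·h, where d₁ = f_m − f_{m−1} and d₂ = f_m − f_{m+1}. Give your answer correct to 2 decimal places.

Modal class: 44 ≤ m < 49 (highest frequency 14).
d₁ = 14 − 11 = 3, d₂ = 14 − 10 = 4
Mode ≈ 44 + (3/(3+4)) × 5 = 44 + 2.1429 = 46.1429

46.14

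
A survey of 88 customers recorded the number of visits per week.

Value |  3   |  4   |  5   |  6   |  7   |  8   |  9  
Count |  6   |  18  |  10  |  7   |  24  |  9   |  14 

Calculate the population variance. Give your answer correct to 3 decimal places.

Values: 3, 4, 5, 6, 7, 8, 9
n = 88, Σfx = 548, mean = 6.2273
Σfx² = 3730
Σf(x − x̄)² = Σfx² − (Σfx)²/n = 3730 − 548²/88 = 317.4545
Population variance = 317.4545 / 88 = 3.6074

3.607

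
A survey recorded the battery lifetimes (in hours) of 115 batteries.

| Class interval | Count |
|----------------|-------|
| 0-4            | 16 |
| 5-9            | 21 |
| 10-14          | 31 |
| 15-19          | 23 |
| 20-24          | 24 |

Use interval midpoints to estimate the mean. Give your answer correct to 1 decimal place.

12.8

Midpoints: 2, 7, 12, 17, 22
Σfm = 16×2 + 21×7 + 31×12 + 23×17 + 24×22 = 1470
n = Σf = 115
Mean = 1470 / 115 = 12.7826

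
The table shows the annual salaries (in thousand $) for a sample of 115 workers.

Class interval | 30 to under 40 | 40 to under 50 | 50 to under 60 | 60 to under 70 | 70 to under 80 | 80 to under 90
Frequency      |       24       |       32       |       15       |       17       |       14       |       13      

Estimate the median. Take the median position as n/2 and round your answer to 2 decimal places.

Cumulative frequencies: 24, 56, 71, 88, 102, 115
n = 115; position = n/2 = 57.5.
This falls in the class 50 to under 60: L = 50, F = 56, f = 15, h = 10.
Median ≈ 50 + ((57.5 − 56) / 15) × 10 = 51.0000

51.00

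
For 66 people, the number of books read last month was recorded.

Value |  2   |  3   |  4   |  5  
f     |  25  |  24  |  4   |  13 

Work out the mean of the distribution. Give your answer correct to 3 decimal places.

3.076

Values: 2, 3, 4, 5
Σfx = 25×2 + 24×3 + 4×4 + 13×5 = 203
n = Σf = 66
Mean = 203 / 66 = 3.0758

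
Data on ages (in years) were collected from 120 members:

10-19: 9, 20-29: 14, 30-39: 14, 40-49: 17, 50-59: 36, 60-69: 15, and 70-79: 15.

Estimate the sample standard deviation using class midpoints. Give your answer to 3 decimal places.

Midpoints: 14.5, 24.5, 34.5, 44.5, 54.5, 64.5, 74.5
n = 120, Σfm = 5760, mean = 48.0000
Σfm² = 313210
Σf(m − x̄)² = Σfm² − (Σfm)²/n = 313210 − 5760²/120 = 36730.0000
Sample variance = 36730.0000 / 119 = 308.6555
Standard deviation = √308.6555 = 17.5686

17.569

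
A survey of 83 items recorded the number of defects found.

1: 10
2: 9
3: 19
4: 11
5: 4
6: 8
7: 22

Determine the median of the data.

4

Cumulative frequencies: 10, 19, 38, 49, 53, 61, 83
n = 83, so the median is the value in position (n+1)/2 = 42.
Position 42 falls at value 4.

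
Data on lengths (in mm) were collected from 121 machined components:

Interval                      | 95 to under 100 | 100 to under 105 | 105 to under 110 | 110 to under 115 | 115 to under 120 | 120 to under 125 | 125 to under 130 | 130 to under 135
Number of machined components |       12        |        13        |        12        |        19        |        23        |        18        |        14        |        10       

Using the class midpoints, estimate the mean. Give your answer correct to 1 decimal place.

115.3

Midpoints: 97.5, 102.5, 107.5, 112.5, 117.5, 122.5, 127.5, 132.5
Σfm = 12×97.5 + 13×102.5 + 12×107.5 + 19×112.5 + 23×117.5 + 18×122.5 + 14×127.5 + 10×132.5 = 13947.5
n = Σf = 121
Mean = 13947.5 / 121 = 115.2686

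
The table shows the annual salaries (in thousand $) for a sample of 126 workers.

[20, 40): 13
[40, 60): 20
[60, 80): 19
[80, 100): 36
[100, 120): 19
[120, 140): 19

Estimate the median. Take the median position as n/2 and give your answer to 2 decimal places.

Cumulative frequencies: 13, 33, 52, 88, 107, 126
n = 126; position = n/2 = 63.
This falls in the class [80, 100): L = 80, F = 52, f = 36, h = 20.
Median ≈ 80 + ((63 − 52) / 36) × 20 = 86.1111

86.11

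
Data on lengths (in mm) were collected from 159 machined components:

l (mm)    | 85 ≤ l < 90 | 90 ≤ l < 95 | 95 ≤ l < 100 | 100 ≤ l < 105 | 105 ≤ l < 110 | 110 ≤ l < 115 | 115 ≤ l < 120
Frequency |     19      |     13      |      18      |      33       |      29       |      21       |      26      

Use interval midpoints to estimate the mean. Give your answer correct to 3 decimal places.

104.009

Midpoints: 87.5, 92.5, 97.5, 102.5, 107.5, 112.5, 117.5
Σfm = 19×87.5 + 13×92.5 + 18×97.5 + 33×102.5 + 29×107.5 + 21×112.5 + 26×117.5 = 16537.5
n = Σf = 159
Mean = 16537.5 / 159 = 104.0094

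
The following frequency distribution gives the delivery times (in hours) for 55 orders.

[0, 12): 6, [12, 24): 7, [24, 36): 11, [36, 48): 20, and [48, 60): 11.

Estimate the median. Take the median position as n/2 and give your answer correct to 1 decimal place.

38.1

Cumulative frequencies: 6, 13, 24, 44, 55
n = 55; position = n/2 = 27.5.
This falls in the class [36, 48): L = 36, F = 24, f = 20, h = 12.
Median ≈ 36 + ((27.5 − 24) / 20) × 12 = 38.1000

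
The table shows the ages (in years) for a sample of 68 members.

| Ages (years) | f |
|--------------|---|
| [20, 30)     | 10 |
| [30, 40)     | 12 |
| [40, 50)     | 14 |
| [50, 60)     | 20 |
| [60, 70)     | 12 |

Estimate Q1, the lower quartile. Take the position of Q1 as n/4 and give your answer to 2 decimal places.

35.83

Cumulative frequencies: 10, 22, 36, 56, 68
n = 68; position = n/4 = 17.
This falls in the class [30, 40): L = 30, F = 10, f = 12, h = 10.
Lower quartile ≈ 30 + ((17 − 10) / 12) × 10 = 35.8333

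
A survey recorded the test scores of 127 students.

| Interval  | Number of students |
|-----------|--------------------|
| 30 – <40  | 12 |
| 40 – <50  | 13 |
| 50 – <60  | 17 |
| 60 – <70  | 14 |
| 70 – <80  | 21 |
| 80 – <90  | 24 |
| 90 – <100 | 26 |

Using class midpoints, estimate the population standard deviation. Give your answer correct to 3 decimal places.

19.674

Midpoints: 35, 45, 55, 65, 75, 85, 95
n = 127, Σfm = 8935, mean = 70.3543
Σfm² = 677775
Σf(m − x̄)² = Σfm² − (Σfm)²/n = 677775 − 8935²/127 = 49159.0551
Population variance = 49159.0551 / 127 = 387.0792
Standard deviation = √387.0792 = 19.6743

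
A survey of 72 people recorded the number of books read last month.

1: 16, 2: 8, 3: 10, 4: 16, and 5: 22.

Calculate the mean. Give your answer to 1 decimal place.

Values: 1, 2, 3, 4, 5
Σfx = 16×1 + 8×2 + 10×3 + 16×4 + 22×5 = 236
n = Σf = 72
Mean = 236 / 72 = 3.2778

3.3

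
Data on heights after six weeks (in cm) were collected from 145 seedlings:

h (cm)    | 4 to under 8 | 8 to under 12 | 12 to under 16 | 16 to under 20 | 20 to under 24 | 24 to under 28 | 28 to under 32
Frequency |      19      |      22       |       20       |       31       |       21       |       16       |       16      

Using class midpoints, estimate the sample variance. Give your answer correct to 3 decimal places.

56.138

Midpoints: 6, 10, 14, 18, 22, 26, 30
n = 145, Σfm = 2530, mean = 17.4483
Σfm² = 52228
Σf(m − x̄)² = Σfm² − (Σfm)²/n = 52228 − 2530²/145 = 8083.8621
Sample variance = 8083.8621 / 144 = 56.1379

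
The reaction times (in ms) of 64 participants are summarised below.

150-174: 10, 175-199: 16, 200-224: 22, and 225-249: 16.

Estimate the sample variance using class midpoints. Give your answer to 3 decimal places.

652.282

Midpoints: 162, 187, 212, 237
n = 64, Σfm = 13068, mean = 204.1875
Σfm² = 2709416
Σf(m − x̄)² = Σfm² − (Σfm)²/n = 2709416 − 13068²/64 = 41093.7500
Sample variance = 41093.7500 / 63 = 652.2817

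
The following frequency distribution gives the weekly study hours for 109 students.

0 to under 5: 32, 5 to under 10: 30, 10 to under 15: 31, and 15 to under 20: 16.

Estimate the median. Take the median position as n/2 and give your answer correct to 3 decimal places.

Cumulative frequencies: 32, 62, 93, 109
n = 109; position = n/2 = 54.5.
This falls in the class 5 to under 10: L = 5, F = 32, f = 30, h = 5.
Median ≈ 5 + ((54.5 − 32) / 30) × 5 = 8.7500

8.750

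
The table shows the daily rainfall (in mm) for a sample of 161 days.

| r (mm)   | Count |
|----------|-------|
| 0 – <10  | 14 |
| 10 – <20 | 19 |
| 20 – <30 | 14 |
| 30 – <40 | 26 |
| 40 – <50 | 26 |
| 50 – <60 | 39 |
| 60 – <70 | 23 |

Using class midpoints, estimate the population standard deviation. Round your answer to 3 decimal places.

18.754

Midpoints: 5, 15, 25, 35, 45, 55, 65
n = 161, Σfm = 6425, mean = 39.9068
Σfm² = 313025
Σf(m − x̄)² = Σfm² − (Σfm)²/n = 313025 − 6425²/161 = 56623.6025
Population variance = 56623.6025 / 161 = 351.6994
Standard deviation = √351.6994 = 18.7537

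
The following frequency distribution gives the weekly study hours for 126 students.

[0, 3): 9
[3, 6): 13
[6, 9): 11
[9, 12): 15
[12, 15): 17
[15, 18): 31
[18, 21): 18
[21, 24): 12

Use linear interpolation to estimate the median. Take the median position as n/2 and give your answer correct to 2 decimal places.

14.65

Cumulative frequencies: 9, 22, 33, 48, 65, 96, 114, 126
n = 126; position = n/2 = 63.
This falls in the class [12, 15): L = 12, F = 48, f = 17, h = 3.
Median ≈ 12 + ((63 − 48) / 17) × 3 = 14.6471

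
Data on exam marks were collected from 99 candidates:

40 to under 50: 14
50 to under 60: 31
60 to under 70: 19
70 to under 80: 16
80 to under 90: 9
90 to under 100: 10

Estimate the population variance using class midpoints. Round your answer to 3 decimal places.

Midpoints: 45, 55, 65, 75, 85, 95
n = 99, Σfm = 6485, mean = 65.5051
Σfm² = 447675
Σf(m − x̄)² = Σfm² − (Σfm)²/n = 447675 − 6485²/99 = 22874.7475
Population variance = 22874.7475 / 99 = 231.0581

231.058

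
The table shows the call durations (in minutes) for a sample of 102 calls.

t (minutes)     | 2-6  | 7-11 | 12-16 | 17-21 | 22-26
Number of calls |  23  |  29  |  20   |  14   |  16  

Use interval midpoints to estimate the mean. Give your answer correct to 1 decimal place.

Midpoints: 4, 9, 14, 19, 24
Σfm = 23×4 + 29×9 + 20×14 + 14×19 + 16×24 = 1283
n = Σf = 102
Mean = 1283 / 102 = 12.5784

12.6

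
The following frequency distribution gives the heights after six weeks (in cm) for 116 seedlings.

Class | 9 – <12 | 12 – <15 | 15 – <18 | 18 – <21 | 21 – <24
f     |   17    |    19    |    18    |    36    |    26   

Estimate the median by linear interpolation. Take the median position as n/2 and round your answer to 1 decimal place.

18.3

Cumulative frequencies: 17, 36, 54, 90, 116
n = 116; position = n/2 = 58.
This falls in the class 18 – <21: L = 18, F = 54, f = 36, h = 3.
Median ≈ 18 + ((58 − 54) / 36) × 3 = 18.3333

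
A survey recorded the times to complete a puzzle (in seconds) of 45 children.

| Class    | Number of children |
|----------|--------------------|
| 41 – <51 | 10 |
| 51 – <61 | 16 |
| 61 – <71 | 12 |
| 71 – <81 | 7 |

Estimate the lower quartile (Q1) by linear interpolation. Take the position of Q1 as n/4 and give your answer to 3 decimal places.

51.781

Cumulative frequencies: 10, 26, 38, 45
n = 45; position = n/4 = 11.25.
This falls in the class 51 – <61: L = 51, F = 10, f = 16, h = 10.
Lower quartile ≈ 51 + ((11.25 − 10) / 16) × 10 = 51.7812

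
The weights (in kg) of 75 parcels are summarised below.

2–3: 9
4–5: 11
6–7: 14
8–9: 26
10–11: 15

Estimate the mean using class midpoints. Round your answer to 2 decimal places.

Midpoints: 2.5, 4.5, 6.5, 8.5, 10.5
Σfm = 9×2.5 + 11×4.5 + 14×6.5 + 26×8.5 + 15×10.5 = 541.5
n = Σf = 75
Mean = 541.5 / 75 = 7.2200

7.22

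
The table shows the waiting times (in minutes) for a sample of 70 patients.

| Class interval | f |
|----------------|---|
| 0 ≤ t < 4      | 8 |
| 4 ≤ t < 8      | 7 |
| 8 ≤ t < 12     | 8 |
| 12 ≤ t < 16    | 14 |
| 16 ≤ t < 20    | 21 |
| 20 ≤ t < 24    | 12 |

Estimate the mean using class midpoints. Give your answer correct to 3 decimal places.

Midpoints: 2, 6, 10, 14, 18, 22
Σfm = 8×2 + 7×6 + 8×10 + 14×14 + 21×18 + 12×22 = 976
n = Σf = 70
Mean = 976 / 70 = 13.9429

13.943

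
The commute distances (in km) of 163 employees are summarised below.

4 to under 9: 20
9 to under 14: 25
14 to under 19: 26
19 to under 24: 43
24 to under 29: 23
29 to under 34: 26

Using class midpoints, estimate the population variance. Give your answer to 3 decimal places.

Midpoints: 6.5, 11.5, 16.5, 21.5, 26.5, 31.5
n = 163, Σfm = 3199.5, mean = 19.6288
Σfm² = 73056.75
Σf(m − x̄)² = Σfm² − (Σfm)²/n = 73056.75 − 3199.5²/163 = 10254.2945
Population variance = 10254.2945 / 163 = 62.9098

62.910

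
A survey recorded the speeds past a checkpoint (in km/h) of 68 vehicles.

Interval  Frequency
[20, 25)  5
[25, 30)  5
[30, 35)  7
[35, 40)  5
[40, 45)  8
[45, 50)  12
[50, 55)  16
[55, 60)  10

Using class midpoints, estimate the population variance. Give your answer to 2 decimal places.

Midpoints: 22.5, 27.5, 32.5, 37.5, 42.5, 47.5, 52.5, 57.5
n = 68, Σfm = 2990, mean = 43.9706
Σfm² = 139425
Σf(m − x̄)² = Σfm² − (Σfm)²/n = 139425 − 2990²/68 = 7952.9412
Population variance = 7952.9412 / 68 = 116.9550

116.96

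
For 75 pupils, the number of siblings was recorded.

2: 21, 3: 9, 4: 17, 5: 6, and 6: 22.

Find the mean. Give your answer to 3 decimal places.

3.987

Values: 2, 3, 4, 5, 6
Σfx = 21×2 + 9×3 + 17×4 + 6×5 + 22×6 = 299
n = Σf = 75
Mean = 299 / 75 = 3.9867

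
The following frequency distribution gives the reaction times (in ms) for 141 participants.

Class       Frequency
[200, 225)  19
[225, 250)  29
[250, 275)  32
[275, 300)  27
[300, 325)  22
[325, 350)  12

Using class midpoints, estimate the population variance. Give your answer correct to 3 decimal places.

Midpoints: 212.5, 237.5, 262.5, 287.5, 312.5, 337.5
n = 141, Σfm = 38012.5, mean = 269.5922
Σfm² = 10445781.25
Σf(m − x̄)² = Σfm² − (Σfm)²/n = 10445781.25 − 38012.5²/141 = 197907.8014
Population variance = 197907.8014 / 141 = 1403.6014

1403.601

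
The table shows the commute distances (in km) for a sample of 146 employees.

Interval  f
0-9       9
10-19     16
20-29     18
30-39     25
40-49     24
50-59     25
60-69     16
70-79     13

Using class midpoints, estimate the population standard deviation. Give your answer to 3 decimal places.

19.838

Midpoints: 4.5, 14.5, 24.5, 34.5, 44.5, 54.5, 64.5, 74.5
n = 146, Σfm = 6007, mean = 41.1438
Σfm² = 304606.5
Σf(m − x̄)² = Σfm² − (Σfm)²/n = 304606.5 − 6007²/146 = 57455.4795
Population variance = 57455.4795 / 146 = 393.5307
Standard deviation = √393.5307 = 19.8376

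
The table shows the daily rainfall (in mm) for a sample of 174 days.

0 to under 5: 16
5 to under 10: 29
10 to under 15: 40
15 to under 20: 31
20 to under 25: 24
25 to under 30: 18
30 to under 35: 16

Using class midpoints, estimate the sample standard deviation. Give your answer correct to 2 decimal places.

Midpoints: 2.5, 7.5, 12.5, 17.5, 22.5, 27.5, 32.5
n = 174, Σfm = 2855, mean = 16.4080
Σfm² = 60137.5
Σf(m − x̄)² = Σfm² − (Σfm)²/n = 60137.5 − 2855²/174 = 13292.5287
Sample variance = 13292.5287 / 173 = 76.8354
Standard deviation = √76.8354 = 8.7656

8.77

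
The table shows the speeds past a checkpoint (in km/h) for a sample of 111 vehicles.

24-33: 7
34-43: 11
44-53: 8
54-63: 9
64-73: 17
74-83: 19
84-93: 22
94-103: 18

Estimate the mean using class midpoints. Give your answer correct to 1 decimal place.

71.3

Midpoints: 28.5, 38.5, 48.5, 58.5, 68.5, 78.5, 88.5, 98.5
Σfm = 7×28.5 + 11×38.5 + 8×48.5 + 9×58.5 + 17×68.5 + 19×78.5 + 22×88.5 + 18×98.5 = 7913.5
n = Σf = 111
Mean = 7913.5 / 111 = 71.2928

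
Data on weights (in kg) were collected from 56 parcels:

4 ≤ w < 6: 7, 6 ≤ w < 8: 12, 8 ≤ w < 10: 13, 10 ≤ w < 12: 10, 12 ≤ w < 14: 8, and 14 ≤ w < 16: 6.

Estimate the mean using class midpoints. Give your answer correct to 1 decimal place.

9.6

Midpoints: 5, 7, 9, 11, 13, 15
Σfm = 7×5 + 12×7 + 13×9 + 10×11 + 8×13 + 6×15 = 540
n = Σf = 56
Mean = 540 / 56 = 9.6429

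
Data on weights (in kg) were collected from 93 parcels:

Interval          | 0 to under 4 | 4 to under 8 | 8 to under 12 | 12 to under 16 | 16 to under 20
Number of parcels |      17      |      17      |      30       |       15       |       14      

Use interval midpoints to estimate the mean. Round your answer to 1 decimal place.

Midpoints: 2, 6, 10, 14, 18
Σfm = 17×2 + 17×6 + 30×10 + 15×14 + 14×18 = 898
n = Σf = 93
Mean = 898 / 93 = 9.6559

9.7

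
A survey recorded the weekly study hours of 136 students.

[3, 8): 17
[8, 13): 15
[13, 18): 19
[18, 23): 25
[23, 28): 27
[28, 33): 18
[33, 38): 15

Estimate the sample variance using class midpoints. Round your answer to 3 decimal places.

Midpoints: 5.5, 10.5, 15.5, 20.5, 25.5, 30.5, 35.5
n = 136, Σfm = 2828, mean = 20.7941
Σfm² = 70444
Σf(m − x̄)² = Σfm² − (Σfm)²/n = 70444 − 2828²/136 = 11638.2353
Sample variance = 11638.2353 / 135 = 86.2092

86.209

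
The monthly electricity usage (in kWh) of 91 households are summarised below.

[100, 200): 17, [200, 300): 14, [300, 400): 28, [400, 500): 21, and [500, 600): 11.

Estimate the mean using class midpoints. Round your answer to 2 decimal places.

Midpoints: 150, 250, 350, 450, 550
Σfm = 17×150 + 14×250 + 28×350 + 21×450 + 11×550 = 31350
n = Σf = 91
Mean = 31350 / 91 = 344.5055

344.51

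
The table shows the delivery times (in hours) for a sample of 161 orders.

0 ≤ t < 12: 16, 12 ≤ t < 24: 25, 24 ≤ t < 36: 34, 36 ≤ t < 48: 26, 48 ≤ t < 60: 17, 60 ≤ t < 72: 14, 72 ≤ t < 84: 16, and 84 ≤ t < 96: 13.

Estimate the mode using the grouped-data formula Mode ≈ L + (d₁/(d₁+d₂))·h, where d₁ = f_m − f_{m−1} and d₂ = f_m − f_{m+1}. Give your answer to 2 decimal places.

Modal class: 24 ≤ t < 36 (highest frequency 34).
d₁ = 34 − 25 = 9, d₂ = 34 − 26 = 8
Mode ≈ 24 + (9/(9+8)) × 12 = 24 + 6.3529 = 30.3529

30.35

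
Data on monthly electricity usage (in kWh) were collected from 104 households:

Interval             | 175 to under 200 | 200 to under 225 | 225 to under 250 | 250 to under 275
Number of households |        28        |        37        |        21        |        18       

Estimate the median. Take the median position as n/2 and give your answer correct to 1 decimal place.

Cumulative frequencies: 28, 65, 86, 104
n = 104; position = n/2 = 52.
This falls in the class 200 to under 225: L = 200, F = 28, f = 37, h = 25.
Median ≈ 200 + ((52 − 28) / 37) × 25 = 216.2162

216.2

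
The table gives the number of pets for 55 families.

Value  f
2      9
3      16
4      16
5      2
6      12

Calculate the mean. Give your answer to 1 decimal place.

3.9

Values: 2, 3, 4, 5, 6
Σfx = 9×2 + 16×3 + 16×4 + 2×5 + 12×6 = 212
n = Σf = 55
Mean = 212 / 55 = 3.8545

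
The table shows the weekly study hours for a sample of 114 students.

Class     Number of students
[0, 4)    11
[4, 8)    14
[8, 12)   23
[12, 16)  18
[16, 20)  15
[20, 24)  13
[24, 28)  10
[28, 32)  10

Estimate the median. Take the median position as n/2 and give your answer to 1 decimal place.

Cumulative frequencies: 11, 25, 48, 66, 81, 94, 104, 114
n = 114; position = n/2 = 57.
This falls in the class [12, 16): L = 12, F = 48, f = 18, h = 4.
Median ≈ 12 + ((57 − 48) / 18) × 4 = 14.0000

14.0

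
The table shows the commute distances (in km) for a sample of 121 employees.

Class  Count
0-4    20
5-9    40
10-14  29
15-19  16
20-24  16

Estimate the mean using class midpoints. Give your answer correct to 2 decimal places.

10.68

Midpoints: 2, 7, 12, 17, 22
Σfm = 20×2 + 40×7 + 29×12 + 16×17 + 16×22 = 1292
n = Σf = 121
Mean = 1292 / 121 = 10.6777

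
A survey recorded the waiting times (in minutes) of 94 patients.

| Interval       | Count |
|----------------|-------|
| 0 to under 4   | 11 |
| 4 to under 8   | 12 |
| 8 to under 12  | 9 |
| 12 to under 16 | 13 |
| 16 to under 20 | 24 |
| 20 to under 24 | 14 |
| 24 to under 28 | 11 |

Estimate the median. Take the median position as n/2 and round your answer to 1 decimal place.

16.3

Cumulative frequencies: 11, 23, 32, 45, 69, 83, 94
n = 94; position = n/2 = 47.
This falls in the class 16 to under 20: L = 16, F = 45, f = 24, h = 4.
Median ≈ 16 + ((47 − 45) / 24) × 4 = 16.3333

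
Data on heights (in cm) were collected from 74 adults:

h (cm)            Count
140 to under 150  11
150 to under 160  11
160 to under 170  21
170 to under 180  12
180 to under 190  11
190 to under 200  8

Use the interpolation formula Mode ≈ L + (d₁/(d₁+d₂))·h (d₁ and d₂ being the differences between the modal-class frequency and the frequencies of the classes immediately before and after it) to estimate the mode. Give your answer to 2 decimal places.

165.26

Modal class: 160 to under 170 (highest frequency 21).
d₁ = 21 − 11 = 10, d₂ = 21 − 12 = 9
Mode ≈ 160 + (10/(10+9)) × 10 = 160 + 5.2632 = 165.2632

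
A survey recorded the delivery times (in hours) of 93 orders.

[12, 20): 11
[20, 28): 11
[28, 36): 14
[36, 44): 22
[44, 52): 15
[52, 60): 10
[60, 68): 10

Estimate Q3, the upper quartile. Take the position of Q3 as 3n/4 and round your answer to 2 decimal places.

50.27

Cumulative frequencies: 11, 22, 36, 58, 73, 83, 93
n = 93; position = 3n/4 = 69.75.
This falls in the class [44, 52): L = 44, F = 58, f = 15, h = 8.
Upper quartile ≈ 44 + ((69.75 − 58) / 15) × 8 = 50.2667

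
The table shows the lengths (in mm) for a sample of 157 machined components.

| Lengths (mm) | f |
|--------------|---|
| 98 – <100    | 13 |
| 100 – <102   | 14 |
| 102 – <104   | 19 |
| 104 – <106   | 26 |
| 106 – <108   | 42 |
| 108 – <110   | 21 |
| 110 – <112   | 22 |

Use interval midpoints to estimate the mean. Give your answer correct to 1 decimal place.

Midpoints: 99, 101, 103, 105, 107, 109, 111
Σfm = 13×99 + 14×101 + 19×103 + 26×105 + 42×107 + 21×109 + 22×111 = 16613
n = Σf = 157
Mean = 16613 / 157 = 105.8153

105.8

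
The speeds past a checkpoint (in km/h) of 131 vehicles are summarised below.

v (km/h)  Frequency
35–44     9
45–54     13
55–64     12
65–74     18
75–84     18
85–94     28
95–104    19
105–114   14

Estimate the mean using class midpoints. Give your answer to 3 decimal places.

78.813

Midpoints: 39.5, 49.5, 59.5, 69.5, 79.5, 89.5, 99.5, 109.5
Σfm = 9×39.5 + 13×49.5 + 12×59.5 + 18×69.5 + 18×79.5 + 28×89.5 + 19×99.5 + 14×109.5 = 10324.5
n = Σf = 131
Mean = 10324.5 / 131 = 78.8130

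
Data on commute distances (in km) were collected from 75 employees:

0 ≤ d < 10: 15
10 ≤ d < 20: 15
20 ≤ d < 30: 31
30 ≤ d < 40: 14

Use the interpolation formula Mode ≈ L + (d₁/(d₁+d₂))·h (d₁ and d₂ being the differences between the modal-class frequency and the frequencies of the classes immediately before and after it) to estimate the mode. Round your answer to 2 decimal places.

Modal class: 20 ≤ d < 30 (highest frequency 31).
d₁ = 31 − 15 = 16, d₂ = 31 − 14 = 17
Mode ≈ 20 + (16/(16+17)) × 10 = 20 + 4.8485 = 24.8485

24.85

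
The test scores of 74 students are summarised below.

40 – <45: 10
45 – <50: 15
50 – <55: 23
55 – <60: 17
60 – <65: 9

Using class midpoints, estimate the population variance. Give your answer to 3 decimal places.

Midpoints: 42.5, 47.5, 52.5, 57.5, 62.5
n = 74, Σfm = 3885, mean = 52.5000
Σfm² = 206662.5
Σf(m − x̄)² = Σfm² − (Σfm)²/n = 206662.5 − 3885²/74 = 2700.0000
Population variance = 2700.0000 / 74 = 36.4865

36.486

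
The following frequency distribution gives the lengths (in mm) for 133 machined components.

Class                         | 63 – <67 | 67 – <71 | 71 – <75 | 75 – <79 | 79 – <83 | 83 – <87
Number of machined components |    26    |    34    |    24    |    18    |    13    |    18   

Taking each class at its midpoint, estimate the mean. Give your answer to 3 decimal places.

Midpoints: 65, 69, 73, 77, 81, 85
Σfm = 26×65 + 34×69 + 24×73 + 18×77 + 13×81 + 18×85 = 9757
n = Σf = 133
Mean = 9757 / 133 = 73.3609

73.361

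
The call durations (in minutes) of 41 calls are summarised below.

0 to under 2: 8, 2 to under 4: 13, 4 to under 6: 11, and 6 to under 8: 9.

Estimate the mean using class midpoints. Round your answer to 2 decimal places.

4.02

Midpoints: 1, 3, 5, 7
Σfm = 8×1 + 13×3 + 11×5 + 9×7 = 165
n = Σf = 41
Mean = 165 / 41 = 4.0244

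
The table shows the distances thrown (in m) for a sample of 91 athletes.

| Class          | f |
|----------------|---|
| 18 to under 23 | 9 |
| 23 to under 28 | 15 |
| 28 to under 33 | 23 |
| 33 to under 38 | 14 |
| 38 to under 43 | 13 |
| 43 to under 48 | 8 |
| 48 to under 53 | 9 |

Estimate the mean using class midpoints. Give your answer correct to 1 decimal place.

34.2

Midpoints: 20.5, 25.5, 30.5, 35.5, 40.5, 45.5, 50.5
Σfm = 9×20.5 + 15×25.5 + 23×30.5 + 14×35.5 + 13×40.5 + 8×45.5 + 9×50.5 = 3110.5
n = Σf = 91
Mean = 3110.5 / 91 = 34.1813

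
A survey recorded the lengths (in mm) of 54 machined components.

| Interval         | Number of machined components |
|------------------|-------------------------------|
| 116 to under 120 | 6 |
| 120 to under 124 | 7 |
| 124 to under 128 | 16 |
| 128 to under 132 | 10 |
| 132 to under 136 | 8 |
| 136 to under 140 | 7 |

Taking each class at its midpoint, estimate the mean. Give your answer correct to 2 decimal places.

128.07

Midpoints: 118, 122, 126, 130, 134, 138
Σfm = 6×118 + 7×122 + 16×126 + 10×130 + 8×134 + 7×138 = 6916
n = Σf = 54
Mean = 6916 / 54 = 128.0741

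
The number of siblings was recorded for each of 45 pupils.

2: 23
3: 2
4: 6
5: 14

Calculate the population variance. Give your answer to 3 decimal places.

1.829

Values: 2, 3, 4, 5
n = 45, Σfx = 146, mean = 3.2444
Σfx² = 556
Σf(x − x̄)² = Σfx² − (Σfx)²/n = 556 − 146²/45 = 82.3111
Population variance = 82.3111 / 45 = 1.8291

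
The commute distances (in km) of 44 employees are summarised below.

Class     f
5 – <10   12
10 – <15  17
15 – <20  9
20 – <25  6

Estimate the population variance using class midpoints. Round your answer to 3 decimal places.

Midpoints: 7.5, 12.5, 17.5, 22.5
n = 44, Σfm = 595, mean = 13.5227
Σfm² = 9125
Σf(m − x̄)² = Σfm² − (Σfm)²/n = 9125 − 595²/44 = 1078.9773
Population variance = 1078.9773 / 44 = 24.5222

24.522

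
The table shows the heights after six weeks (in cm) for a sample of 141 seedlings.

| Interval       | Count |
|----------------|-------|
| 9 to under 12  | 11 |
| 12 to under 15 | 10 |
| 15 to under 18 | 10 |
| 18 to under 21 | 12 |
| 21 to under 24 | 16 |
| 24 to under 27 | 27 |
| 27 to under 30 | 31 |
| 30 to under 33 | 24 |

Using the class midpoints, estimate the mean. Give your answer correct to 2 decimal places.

23.67

Midpoints: 10.5, 13.5, 16.5, 19.5, 22.5, 25.5, 28.5, 31.5
Σfm = 11×10.5 + 10×13.5 + 10×16.5 + 12×19.5 + 16×22.5 + 27×25.5 + 31×28.5 + 24×31.5 = 3337.5
n = Σf = 141
Mean = 3337.5 / 141 = 23.6702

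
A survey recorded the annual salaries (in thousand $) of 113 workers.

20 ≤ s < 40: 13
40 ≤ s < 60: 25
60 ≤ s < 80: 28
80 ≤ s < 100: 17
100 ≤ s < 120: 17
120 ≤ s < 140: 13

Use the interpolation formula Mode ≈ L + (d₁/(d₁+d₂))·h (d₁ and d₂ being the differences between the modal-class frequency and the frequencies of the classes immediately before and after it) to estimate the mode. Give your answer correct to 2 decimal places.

64.29

Modal class: 60 ≤ s < 80 (highest frequency 28).
d₁ = 28 − 25 = 3, d₂ = 28 − 17 = 11
Mode ≈ 60 + (3/(3+11)) × 20 = 60 + 4.2857 = 64.2857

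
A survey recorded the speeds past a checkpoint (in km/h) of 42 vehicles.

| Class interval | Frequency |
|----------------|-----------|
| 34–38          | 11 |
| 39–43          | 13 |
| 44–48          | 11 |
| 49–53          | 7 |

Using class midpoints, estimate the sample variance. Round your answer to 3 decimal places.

27.642

Midpoints: 36, 41, 46, 51
n = 42, Σfm = 1792, mean = 42.6667
Σfm² = 77592
Σf(m − x̄)² = Σfm² − (Σfm)²/n = 77592 − 1792²/42 = 1133.3333
Sample variance = 1133.3333 / 41 = 27.6423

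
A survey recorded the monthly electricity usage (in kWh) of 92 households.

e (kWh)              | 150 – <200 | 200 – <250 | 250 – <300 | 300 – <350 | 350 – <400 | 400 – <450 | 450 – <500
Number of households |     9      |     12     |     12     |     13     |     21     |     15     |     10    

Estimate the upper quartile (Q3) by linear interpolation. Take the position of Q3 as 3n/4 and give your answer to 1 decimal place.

Cumulative frequencies: 9, 21, 33, 46, 67, 82, 92
n = 92; position = 3n/4 = 69.
This falls in the class 400 – <450: L = 400, F = 67, f = 15, h = 50.
Upper quartile ≈ 400 + ((69 − 67) / 15) × 50 = 406.6667

406.7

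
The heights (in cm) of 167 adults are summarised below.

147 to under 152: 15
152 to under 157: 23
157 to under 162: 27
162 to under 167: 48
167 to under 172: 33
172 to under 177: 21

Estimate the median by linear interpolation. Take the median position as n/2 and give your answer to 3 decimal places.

Cumulative frequencies: 15, 38, 65, 113, 146, 167
n = 167; position = n/2 = 83.5.
This falls in the class 162 to under 167: L = 162, F = 65, f = 48, h = 5.
Median ≈ 162 + ((83.5 − 65) / 48) × 5 = 163.9271

163.927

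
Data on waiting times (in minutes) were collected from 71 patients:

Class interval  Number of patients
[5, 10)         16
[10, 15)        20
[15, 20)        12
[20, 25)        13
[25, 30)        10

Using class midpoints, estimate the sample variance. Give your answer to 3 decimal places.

47.113

Midpoints: 7.5, 12.5, 17.5, 22.5, 27.5
n = 71, Σfm = 1147.5, mean = 16.1620
Σfm² = 21843.75
Σf(m − x̄)² = Σfm² − (Σfm)²/n = 21843.75 − 1147.5²/71 = 3297.8873
Sample variance = 3297.8873 / 70 = 47.1127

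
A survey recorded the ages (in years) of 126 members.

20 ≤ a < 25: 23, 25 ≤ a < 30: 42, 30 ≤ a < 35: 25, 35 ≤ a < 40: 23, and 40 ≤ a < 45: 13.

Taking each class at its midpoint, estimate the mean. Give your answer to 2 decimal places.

Midpoints: 22.5, 27.5, 32.5, 37.5, 42.5
Σfm = 23×22.5 + 42×27.5 + 25×32.5 + 23×37.5 + 13×42.5 = 3900
n = Σf = 126
Mean = 3900 / 126 = 30.9524

30.95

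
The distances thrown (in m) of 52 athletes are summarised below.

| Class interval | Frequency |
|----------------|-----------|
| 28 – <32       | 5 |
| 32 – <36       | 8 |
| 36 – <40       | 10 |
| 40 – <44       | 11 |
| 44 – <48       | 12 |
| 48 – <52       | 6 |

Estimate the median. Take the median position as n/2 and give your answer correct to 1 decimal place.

41.1

Cumulative frequencies: 5, 13, 23, 34, 46, 52
n = 52; position = n/2 = 26.
This falls in the class 40 – <44: L = 40, F = 23, f = 11, h = 4.
Median ≈ 40 + ((26 − 23) / 11) × 4 = 41.0909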